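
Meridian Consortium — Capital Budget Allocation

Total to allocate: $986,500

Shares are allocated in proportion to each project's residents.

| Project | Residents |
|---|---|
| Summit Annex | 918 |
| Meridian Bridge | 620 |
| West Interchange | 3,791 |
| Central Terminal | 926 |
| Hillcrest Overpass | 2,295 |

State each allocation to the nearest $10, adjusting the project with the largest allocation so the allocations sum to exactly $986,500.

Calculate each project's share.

Summit Annex: $105,920 | Meridian Bridge: $71,540 | West Interchange: $437,400 | Central Terminal: $106,840 | Hillcrest Overpass: $264,800

Sum of residents: 8,550.
Raw shares: Summit Annex 918/8,550 × $986,500 = 105,918.95; Meridian Bridge 620/8,550 × $986,500 = 71,535.67; West Interchange 3,791/8,550 × $986,500 = 437,406.02; Central Terminal 926/8,550 × $986,500 = 106,841.99; Hillcrest Overpass 2,295/8,550 × $986,500 = 264,797.37.
After rounding ($10): Summit Annex $105,920; Meridian Bridge $71,540; West Interchange $437,410; Central Terminal $106,840; Hillcrest Overpass $264,800. Sum = $986,510.
Difference $986,500 − $986,510 = −$10 applied to largest allocation (West Interchange): West Interchange becomes $437,400.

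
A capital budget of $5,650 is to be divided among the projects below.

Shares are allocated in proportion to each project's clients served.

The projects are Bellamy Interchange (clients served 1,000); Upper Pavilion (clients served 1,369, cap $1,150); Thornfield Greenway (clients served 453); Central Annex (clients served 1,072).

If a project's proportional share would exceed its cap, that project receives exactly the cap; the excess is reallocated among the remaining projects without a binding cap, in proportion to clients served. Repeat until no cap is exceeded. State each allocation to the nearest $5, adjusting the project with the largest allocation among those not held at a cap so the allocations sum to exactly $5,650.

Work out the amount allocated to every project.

Bellamy Interchange: $1,780 · Upper Pavilion: $1,150 · Thornfield Greenway: $805 · Central Annex: $1,915

Clients served total: 3,894.
Proportional shares (ignoring caps): Bellamy Interchange 1,450.95; Upper Pavilion 1,986.35; Thornfield Greenway 657.28; Central Annex 1,555.42.
Held at cap: Upper Pavilion ($1,150); balance $4,500 reallocated over remaining clients served 2,525.
Remaining shares: Bellamy Interchange 1,782.18 → $1,780; Thornfield Greenway 807.33 → $805; Central Annex 1,910.50 → $1,910.
Rounding difference +$5 applied to Central Annex → $1,915.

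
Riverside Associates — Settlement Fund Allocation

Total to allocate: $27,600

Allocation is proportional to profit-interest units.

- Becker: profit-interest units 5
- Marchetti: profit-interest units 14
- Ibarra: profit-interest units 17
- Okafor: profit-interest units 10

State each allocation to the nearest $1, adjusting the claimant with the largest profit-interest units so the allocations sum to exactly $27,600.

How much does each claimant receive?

Combined profit-interest units = 5 + 14 + 17 + 10 = 46.
Raw shares: Becker 3,000.00; Marchetti 8,400.00; Ibarra 10,200.00; Okafor 6,000.00.
Rounded to nearest $1: Becker $3,000; Marchetti $8,400; Ibarra $10,200; Okafor $6,000. Sum = $27,600.
No rounding difference to absorb.

Becker: $3,000 | Marchetti: $8,400 | Ibarra: $10,200 | Okafor: $6,000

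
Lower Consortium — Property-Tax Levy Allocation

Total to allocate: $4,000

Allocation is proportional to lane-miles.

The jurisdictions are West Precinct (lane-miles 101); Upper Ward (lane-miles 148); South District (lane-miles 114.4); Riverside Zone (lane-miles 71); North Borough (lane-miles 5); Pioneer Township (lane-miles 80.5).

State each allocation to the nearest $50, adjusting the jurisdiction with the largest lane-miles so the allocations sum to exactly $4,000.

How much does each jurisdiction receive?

Sum of lane-miles: 519.9.
Raw shares: West Precinct 101/519.9 × $4,000 = 777.07; Upper Ward 148/519.9 × $4,000 = 1,138.68; South District 114.4/519.9 × $4,000 = 880.17; Riverside Zone 71/519.9 × $4,000 = 546.26; North Borough 5/519.9 × $4,000 = 38.47; Pioneer Township 80.5/519.9 × $4,000 = 619.35.
Rounded to nearest $50: West Precinct $800; Upper Ward $1,150; South District $900; Riverside Zone $550; North Borough $50; Pioneer Township $600. Sum = $4,050.
Difference $4,000 − $4,050 = −$50 applied to largest lane-miles (Upper Ward): Upper Ward becomes $1,100.

West Precinct: $800 | Upper Ward: $1,100 | South District: $900 | Riverside Zone: $550 | North Borough: $50 | Pioneer Township: $600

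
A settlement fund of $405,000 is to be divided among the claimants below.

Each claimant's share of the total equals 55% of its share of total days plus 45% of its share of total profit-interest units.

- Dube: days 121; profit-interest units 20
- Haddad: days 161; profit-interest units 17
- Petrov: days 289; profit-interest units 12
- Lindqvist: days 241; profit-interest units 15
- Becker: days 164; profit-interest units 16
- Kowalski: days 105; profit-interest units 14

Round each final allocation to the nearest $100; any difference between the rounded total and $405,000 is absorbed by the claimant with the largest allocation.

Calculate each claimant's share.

Days total 1,081; profit-interest units total 94.
Blended shares (55% days + 45% profit-interest units): Dube 0.1573; Haddad 0.1633; Petrov 0.2045; Lindqvist 0.1944; Becker 0.1600; Kowalski 0.1204.
Unrounded shares: Dube 63,709.76; Haddad 66,135.64; Petrov 82,817.07; Lindqvist 78,742.72; Becker 64,814.99; Kowalski 48,779.83.
Rounded to nearest $100: Dube $63,700; Haddad $66,100; Petrov $82,800; Lindqvist $78,700; Becker $64,800; Kowalski $48,800. Sum = $404,900.
Difference $405,000 − $404,900 = +$100 applied to largest allocation (Petrov): Petrov becomes $82,900.

Dube: $63,700 · Haddad: $66,100 · Petrov: $82,900 · Lindqvist: $78,700 · Becker: $64,800 · Kowalski: $48,800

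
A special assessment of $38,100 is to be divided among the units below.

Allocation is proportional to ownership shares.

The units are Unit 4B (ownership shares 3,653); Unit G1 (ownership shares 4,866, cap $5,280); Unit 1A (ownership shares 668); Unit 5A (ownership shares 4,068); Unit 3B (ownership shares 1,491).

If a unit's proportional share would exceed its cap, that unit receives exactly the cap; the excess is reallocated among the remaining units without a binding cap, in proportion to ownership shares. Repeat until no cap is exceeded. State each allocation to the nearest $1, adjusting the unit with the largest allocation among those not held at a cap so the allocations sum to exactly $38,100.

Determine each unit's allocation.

Total ownership shares = 14,746.
Proportional shares (ignoring caps): Unit 4B 9,438.44; Unit G1 12,572.53; Unit 1A 1,725.95; Unit 5A 10,510.70; Unit 3B 3,852.37.
Capped: Unit G1 ($5,280); remaining pool $32,820 reallocated over remaining ownership shares 9,880.
Shares after redistribution: Unit 4B 12,134.76 → $12,135; Unit 1A 2,219.00 → $2,219; Unit 5A 13,513.34 → $13,513; Unit 3B 4,952.90 → $4,953.

Unit 4B: $12,135 · Unit G1: $5,280 · Unit 1A: $2,219 · Unit 5A: $13,513 · Unit 3B: $4,953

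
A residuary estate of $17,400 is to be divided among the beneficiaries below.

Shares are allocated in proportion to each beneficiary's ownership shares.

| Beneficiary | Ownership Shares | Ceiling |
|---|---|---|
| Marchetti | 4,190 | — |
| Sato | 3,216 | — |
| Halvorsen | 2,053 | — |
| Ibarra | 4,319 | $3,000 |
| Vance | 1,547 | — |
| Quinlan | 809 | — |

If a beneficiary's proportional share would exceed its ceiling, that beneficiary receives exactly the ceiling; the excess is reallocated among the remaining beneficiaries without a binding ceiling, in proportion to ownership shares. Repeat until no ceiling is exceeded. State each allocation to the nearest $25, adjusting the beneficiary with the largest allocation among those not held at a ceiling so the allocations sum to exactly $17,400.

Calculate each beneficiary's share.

Marchetti: $5,125; Sato: $3,925; Halvorsen: $2,500; Ibarra: $3,000; Vance: $1,875; Quinlan: $975

Combined ownership shares = 16,134.
Pro-rata shares before constraints: Marchetti 4,518.78; Sato 3,468.35; Halvorsen 2,214.09; Ibarra 4,657.90; Vance 1,668.39; Quinlan 872.48.
Cap binds for Ibarra ($3,000); remaining pool $14,400 reallocated over remaining ownership shares 11,815.
Redistributed shares: Marchetti 5,106.73 → $5,100; Sato 3,919.63 → $3,925; Halvorsen 2,502.18 → $2,500; Vance 1,885.47 → $1,875; Quinlan 986.00 → $975.
Rounding difference +$25 applied to Marchetti → $5,125.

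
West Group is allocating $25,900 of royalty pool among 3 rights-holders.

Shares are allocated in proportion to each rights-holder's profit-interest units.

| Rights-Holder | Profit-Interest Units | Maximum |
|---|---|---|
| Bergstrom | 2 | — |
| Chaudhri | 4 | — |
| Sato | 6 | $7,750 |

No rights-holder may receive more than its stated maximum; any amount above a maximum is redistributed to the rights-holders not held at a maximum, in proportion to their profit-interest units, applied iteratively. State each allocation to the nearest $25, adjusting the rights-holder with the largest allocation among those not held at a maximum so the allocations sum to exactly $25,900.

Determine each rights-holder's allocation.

Bergstrom: $6,050 · Chaudhri: $12,100 · Sato: $7,750

Profit-interest units total: 12.
Pro-rata shares before constraints: Bergstrom 4,316.67; Chaudhri 8,633.33; Sato 12,950.00.
Cap binds for Sato ($7,750); balance $18,150 reallocated over remaining profit-interest units 6.
Remaining shares: Bergstrom 6,050.00 → $6,050; Chaudhri 12,100.00 → $12,100.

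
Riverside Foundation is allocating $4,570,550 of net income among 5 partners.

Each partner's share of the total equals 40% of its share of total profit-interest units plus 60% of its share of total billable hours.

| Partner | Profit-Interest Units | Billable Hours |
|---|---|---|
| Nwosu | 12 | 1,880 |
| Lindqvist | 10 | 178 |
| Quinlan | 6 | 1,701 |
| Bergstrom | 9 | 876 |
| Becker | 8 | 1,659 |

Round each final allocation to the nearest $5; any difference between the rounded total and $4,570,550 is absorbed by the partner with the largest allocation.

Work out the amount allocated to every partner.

Nwosu: $1,306,655 | Lindqvist: $483,825 | Quinlan: $984,900 | Bergstrom: $747,320 | Becker: $1,047,850

Profit-interest units total 45; billable hours total 6,294.
Composite weights (40% profit-interest units + 60% billable hours): Nwosu 0.2859; Lindqvist 0.1059; Quinlan 0.2155; Bergstrom 0.1635; Becker 0.2293.
Pro-rata amounts: Nwosu 1,306,651.55; Lindqvist 483,826.68; Quinlan 984,897.61; Bergstrom 747,321.96; Becker 1,047,852.20.
Rounded to nearest $5: Nwosu $1,306,650; Lindqvist $483,825; Quinlan $984,900; Bergstrom $747,320; Becker $1,047,850. Sum = $4,570,545.
Difference $4,570,550 − $4,570,545 = +$5 applied to largest allocation (Nwosu): Nwosu becomes $1,306,655.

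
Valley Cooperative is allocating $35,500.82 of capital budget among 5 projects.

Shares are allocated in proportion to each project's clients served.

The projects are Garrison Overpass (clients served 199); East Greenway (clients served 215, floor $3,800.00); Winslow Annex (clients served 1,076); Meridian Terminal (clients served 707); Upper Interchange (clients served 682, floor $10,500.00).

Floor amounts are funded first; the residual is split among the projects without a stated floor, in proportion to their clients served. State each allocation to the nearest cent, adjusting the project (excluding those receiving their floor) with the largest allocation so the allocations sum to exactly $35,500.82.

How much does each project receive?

Fund the minimums — East Greenway $3,800.00; Upper Interchange $10,500.00. Remaining pool $21,200.82.
Remaining pool split over remaining clients served 1,982: Garrison Overpass 2,128.6393 → $2,128.64; Winslow Annex 11,509.6278 → $11,509.63; Meridian Terminal 7,562.5528 → $7,562.55.

Garrison Overpass: $2,128.64 | East Greenway: $3,800.00 | Winslow Annex: $11,509.63 | Meridian Terminal: $7,562.55 | Upper Interchange: $10,500.00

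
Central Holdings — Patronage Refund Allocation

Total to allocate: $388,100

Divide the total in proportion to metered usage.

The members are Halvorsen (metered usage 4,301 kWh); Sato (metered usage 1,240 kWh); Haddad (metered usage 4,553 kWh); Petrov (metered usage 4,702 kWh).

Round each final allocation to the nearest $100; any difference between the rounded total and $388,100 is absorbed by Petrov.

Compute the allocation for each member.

Combined metered usage = 14,796.
Proportional shares: Halvorsen 4,301/14,796 × $388,100 = 112,815.50; Sato 1,240/14,796 × $388,100 = 32,525.28; Haddad 4,553/14,796 × $388,100 = 119,425.47; Petrov 4,702/14,796 × $388,100 = 123,333.75.
After rounding ($100): Halvorsen $112,800; Sato $32,500; Haddad $119,400; Petrov $123,300. Sum = $388,000.
Difference $388,100 − $388,000 = +$100 applied to Petrov: Petrov becomes $123,400.

Halvorsen: $112,800; Sato: $32,500; Haddad: $119,400; Petrov: $123,400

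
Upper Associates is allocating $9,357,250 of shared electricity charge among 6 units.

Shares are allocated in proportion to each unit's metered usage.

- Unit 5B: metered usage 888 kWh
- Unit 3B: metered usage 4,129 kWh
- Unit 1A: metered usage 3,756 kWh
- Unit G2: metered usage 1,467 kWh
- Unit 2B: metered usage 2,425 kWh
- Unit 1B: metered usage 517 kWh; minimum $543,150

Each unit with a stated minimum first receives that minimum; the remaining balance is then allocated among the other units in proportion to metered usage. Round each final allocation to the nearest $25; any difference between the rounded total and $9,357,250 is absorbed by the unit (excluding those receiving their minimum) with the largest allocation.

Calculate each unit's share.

Unit 5B: $618,000 · Unit 3B: $2,873,550 · Unit 1A: $2,613,950 · Unit G2: $1,020,950 · Unit 2B: $1,687,650 · Unit 1B: $543,150

Guaranteed amounts: Unit 1B $543,150. Balance $8,814,100.
Balance split over remaining metered usage 12,665: Unit 5B 617,996.12 → $618,000; Unit 3B 2,873,542.75 → $2,873,550; Unit 1A 2,613,956.54 → $2,613,950; Unit G2 1,020,946.29 → $1,020,950; Unit 2B 1,687,658.31 → $1,687,650.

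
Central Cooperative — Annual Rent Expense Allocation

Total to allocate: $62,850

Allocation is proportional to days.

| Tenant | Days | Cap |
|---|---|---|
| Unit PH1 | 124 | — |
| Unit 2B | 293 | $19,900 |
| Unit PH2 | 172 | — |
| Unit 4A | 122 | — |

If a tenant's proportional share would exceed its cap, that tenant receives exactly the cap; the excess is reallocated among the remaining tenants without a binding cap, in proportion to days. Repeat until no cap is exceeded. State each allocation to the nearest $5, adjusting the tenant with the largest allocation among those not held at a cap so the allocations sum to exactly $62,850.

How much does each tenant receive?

Unit PH1: $12,740; Unit 2B: $19,900; Unit PH2: $17,675; Unit 4A: $12,535

Sum of days: 711.
Unconstrained shares: Unit PH1 10,961.18; Unit 2B 25,900.21; Unit PH2 15,204.22; Unit 4A 10,784.39.
Cap binds for Unit 2B ($19,900); residual $42,950 reallocated over remaining days 418.
Remaining shares: Unit PH1 12,741.15 → $12,740; Unit PH2 17,673.21 → $17,675; Unit 4A 12,535.65 → $12,535.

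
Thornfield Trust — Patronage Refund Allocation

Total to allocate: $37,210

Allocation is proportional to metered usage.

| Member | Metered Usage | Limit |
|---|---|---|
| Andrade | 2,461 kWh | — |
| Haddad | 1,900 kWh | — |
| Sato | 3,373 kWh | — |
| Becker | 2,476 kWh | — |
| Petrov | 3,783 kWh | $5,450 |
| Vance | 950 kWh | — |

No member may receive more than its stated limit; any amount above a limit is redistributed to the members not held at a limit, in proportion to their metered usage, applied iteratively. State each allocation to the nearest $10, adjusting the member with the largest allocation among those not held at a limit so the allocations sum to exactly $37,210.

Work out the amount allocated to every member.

Combined metered usage = 14,943.
Unconstrained shares: Andrade 6,128.21; Haddad 4,731.25; Sato 8,399.21; Becker 6,165.56; Petrov 9,420.16; Vance 2,365.62.
Capped: Petrov ($5,450); residual $31,760 reallocated over remaining metered usage 11,160.
Redistributed shares: Andrade 7,003.71 → $7,000; Haddad 5,407.17 → $5,410; Sato 9,599.15 → $9,600; Becker 7,046.39 → $7,050; Vance 2,703.58 → $2,700.

Andrade: $7,000 | Haddad: $5,410 | Sato: $9,600 | Becker: $7,050 | Petrov: $5,450 | Vance: $2,700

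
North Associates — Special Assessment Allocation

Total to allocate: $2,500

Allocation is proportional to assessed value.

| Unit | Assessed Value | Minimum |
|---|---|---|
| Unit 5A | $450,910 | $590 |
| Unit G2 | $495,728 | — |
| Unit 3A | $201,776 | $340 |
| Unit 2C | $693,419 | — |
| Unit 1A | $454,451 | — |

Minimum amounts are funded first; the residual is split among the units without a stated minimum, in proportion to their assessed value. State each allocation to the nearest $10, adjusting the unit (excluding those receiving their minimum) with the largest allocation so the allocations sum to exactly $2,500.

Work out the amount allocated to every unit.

Unit 5A: $590 · Unit G2: $470 · Unit 3A: $340 · Unit 2C: $670 · Unit 1A: $430

Guaranteed amounts: Unit 5A $590; Unit 3A $340. Balance $1,570.
Balance split over remaining assessed value 1,643,598: Unit G2 473.53 → $470; Unit 2C 662.37 → $660; Unit 1A 434.10 → $430.
Rounding difference +$10 applied to Unit 2C → $670.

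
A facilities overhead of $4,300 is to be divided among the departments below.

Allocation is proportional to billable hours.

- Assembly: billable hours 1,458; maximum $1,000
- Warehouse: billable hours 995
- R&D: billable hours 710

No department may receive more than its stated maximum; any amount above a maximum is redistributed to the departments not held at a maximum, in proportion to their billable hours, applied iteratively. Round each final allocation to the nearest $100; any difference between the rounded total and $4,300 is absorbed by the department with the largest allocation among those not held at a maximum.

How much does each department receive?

Combined billable hours = 3,163.
Pro-rata shares before constraints: Assembly 1,982.11; Warehouse 1,352.67; R&D 965.22.
Capped: Assembly ($1,000); remaining pool $3,300 reallocated over remaining billable hours 1,705.
Redistributed shares: Warehouse 1,925.81 → $1,900; R&D 1,374.19 → $1,400.

Assembly: $1,000; Warehouse: $1,900; R&D: $1,400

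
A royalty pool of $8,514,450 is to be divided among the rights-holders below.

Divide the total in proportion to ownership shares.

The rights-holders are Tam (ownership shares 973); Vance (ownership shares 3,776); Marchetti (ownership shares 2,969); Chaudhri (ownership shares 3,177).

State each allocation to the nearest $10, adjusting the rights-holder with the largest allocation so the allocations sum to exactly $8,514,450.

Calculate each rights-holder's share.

Tam: $760,400; Vance: $2,950,940; Marchetti: $2,320,280; Chaudhri: $2,482,830

Ownership shares total: 10,895.
Pro-rata amounts: Tam 973/10,895 × $8,514,450 = 760,400.17; Vance 3,776/10,895 × $8,514,450 = 2,950,946.60; Marchetti 2,969/10,895 × $8,514,450 = 2,320,275.54; Chaudhri 3,177/10,895 × $8,514,450 = 2,482,827.69.
At nearest $10: Tam $760,400; Vance $2,950,950; Marchetti $2,320,280; Chaudhri $2,482,830. Sum = $8,514,460.
Difference $8,514,450 − $8,514,460 = −$10 applied to largest allocation (Vance): Vance becomes $2,950,940.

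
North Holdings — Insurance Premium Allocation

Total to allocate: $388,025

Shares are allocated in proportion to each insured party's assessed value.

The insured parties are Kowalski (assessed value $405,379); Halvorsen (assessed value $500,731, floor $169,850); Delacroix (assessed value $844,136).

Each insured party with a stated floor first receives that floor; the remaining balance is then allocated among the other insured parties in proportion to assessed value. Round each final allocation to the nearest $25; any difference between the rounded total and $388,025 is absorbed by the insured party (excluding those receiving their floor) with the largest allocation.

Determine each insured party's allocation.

Minimums first: Halvorsen $169,850. Remaining pool $218,175.
Remaining pool split over remaining assessed value 1,249,515: Kowalski 70,782.31 → $70,775; Delacroix 147,392.69 → $147,400.

Kowalski: $70,775 | Halvorsen: $169,850 | Delacroix: $147,400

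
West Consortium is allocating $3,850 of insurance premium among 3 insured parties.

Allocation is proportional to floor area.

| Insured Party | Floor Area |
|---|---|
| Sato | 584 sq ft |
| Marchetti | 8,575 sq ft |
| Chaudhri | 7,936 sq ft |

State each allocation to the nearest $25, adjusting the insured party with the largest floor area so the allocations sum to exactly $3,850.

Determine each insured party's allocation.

Combined floor area = 17,095.
Proportional shares: Sato 584/17,095 × $3,850 = 131.52; Marchetti 8,575/17,095 × $3,850 = 1,931.19; Chaudhri 7,936/17,095 × $3,850 = 1,787.28.
Rounded to nearest $25: Sato $125; Marchetti $1,925; Chaudhri $1,775. Sum = $3,825.
Difference $3,850 − $3,825 = +$25 applied to largest floor area (Marchetti): Marchetti becomes $1,950.

Sato: $125 | Marchetti: $1,950 | Chaudhri: $1,775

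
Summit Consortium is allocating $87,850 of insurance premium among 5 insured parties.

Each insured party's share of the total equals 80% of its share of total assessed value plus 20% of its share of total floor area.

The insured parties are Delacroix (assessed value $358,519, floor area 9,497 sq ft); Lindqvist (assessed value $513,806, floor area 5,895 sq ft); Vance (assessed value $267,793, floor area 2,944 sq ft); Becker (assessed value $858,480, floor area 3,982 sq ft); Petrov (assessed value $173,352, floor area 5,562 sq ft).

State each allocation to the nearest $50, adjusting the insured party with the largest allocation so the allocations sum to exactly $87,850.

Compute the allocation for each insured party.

Delacroix: $17,600 · Lindqvist: $20,350 · Vance: $10,500 · Becker: $30,300 · Petrov: $9,100

Assessed value total 2,171,950; floor area total 27,880.
Combined weights (80% assessed value + 20% floor area): Delacroix 0.2002; Lindqvist 0.2315; Vance 0.1198; Becker 0.3448; Petrov 0.1038.
Proportional shares: Delacroix 17,585.98; Lindqvist 20,340.78; Vance 10,520.56; Becker 30,288.17; Petrov 9,114.50.
Rounded to nearest $50: Delacroix $17,600; Lindqvist $20,350; Vance $10,500; Becker $30,300; Petrov $9,100. Sum = $87,850.
Sum already equals the total — no adjustment.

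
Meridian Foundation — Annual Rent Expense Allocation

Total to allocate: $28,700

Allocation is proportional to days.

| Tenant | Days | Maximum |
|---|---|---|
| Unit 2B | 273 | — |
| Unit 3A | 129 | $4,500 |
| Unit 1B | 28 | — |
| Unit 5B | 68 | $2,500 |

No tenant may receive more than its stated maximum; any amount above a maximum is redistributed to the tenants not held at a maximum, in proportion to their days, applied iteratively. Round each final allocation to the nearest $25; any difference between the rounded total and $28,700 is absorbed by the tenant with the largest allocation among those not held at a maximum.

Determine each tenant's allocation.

Total days = 498.
Proportional shares (ignoring caps): Unit 2B 15,733.13; Unit 3A 7,434.34; Unit 1B 1,613.65; Unit 5B 3,918.88.
Capped: Unit 3A ($4,500), Unit 5B ($2,500); balance $21,700 reallocated over remaining days 301.
Shares after redistribution: Unit 2B 19,681.40 → $19,675; Unit 1B 2,018.60 → $2,025.

Unit 2B: $19,675 | Unit 3A: $4,500 | Unit 1B: $2,025 | Unit 5B: $2,500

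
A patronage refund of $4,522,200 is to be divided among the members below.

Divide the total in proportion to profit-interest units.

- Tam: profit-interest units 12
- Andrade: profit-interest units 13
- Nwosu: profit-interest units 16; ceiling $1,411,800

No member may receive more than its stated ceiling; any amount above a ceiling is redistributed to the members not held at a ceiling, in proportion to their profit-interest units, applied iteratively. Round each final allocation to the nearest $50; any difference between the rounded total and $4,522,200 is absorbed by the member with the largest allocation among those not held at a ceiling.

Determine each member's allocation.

Tam: $1,493,000 · Andrade: $1,617,400 · Nwosu: $1,411,800

Sum of profit-interest units: 41.
Pro-rata shares before constraints: Tam 1,323,570.73; Andrade 1,433,868.29; Nwosu 1,764,760.98.
Held at cap: Nwosu ($1,411,800); balance $3,110,400 reallocated over remaining profit-interest units 25.
Remaining shares: Tam 1,492,992.00 → $1,493,000; Andrade 1,617,408.00 → $1,617,400.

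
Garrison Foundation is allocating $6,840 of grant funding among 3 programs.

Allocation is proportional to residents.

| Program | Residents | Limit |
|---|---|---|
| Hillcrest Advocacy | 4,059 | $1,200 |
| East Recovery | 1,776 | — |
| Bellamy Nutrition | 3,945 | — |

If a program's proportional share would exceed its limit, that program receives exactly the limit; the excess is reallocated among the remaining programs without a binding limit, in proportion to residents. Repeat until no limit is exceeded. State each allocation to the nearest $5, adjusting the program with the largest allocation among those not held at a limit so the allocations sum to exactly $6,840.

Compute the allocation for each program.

Residents total: 9,780.
Pro-rata shares before constraints: Hillcrest Advocacy 2,838.81; East Recovery 1,242.11; Bellamy Nutrition 2,759.08.
Capped: Hillcrest Advocacy ($1,200); balance $5,640 reallocated over remaining residents 5,721.
Shares after redistribution: East Recovery 1,750.85 → $1,750; Bellamy Nutrition 3,889.15 → $3,890.

Hillcrest Advocacy: $1,200; East Recovery: $1,750; Bellamy Nutrition: $3,890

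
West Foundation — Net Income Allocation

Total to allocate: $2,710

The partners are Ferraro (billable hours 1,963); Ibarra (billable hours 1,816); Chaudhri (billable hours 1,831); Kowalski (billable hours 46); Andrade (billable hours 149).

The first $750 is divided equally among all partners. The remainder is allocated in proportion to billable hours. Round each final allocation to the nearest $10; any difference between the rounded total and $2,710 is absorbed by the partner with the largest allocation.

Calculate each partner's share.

Ferraro: $810 · Ibarra: $760 · Chaudhri: $770 · Kowalski: $170 · Andrade: $200

$750 shared equally gives $150 per partner.
Remainder $1,960 by billable hours (total 5,805): Ferraro 662.79 → $660; Ibarra 613.15 → $610; Chaudhri 618.22 → $620; Kowalski 15.53 → $20; Andrade 50.31 → $50.
Totals: Ferraro $150 + $660 = $810; Ibarra $150 + $610 = $760; Chaudhri $150 + $620 = $770; Kowalski $150 + $20 = $170; Andrade $150 + $50 = $200.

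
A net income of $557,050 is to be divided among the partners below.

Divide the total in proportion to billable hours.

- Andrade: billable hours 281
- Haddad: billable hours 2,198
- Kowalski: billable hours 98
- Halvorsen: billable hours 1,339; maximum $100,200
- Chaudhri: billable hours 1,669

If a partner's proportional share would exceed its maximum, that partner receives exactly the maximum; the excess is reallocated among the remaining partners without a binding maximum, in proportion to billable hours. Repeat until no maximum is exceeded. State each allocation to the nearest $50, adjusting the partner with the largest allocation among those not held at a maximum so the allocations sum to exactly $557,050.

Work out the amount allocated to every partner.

Andrade: $30,250 | Haddad: $236,450 | Kowalski: $10,550 | Halvorsen: $100,200 | Chaudhri: $179,600

Sum of billable hours: 5,585.
Pro-rata shares before constraints: Andrade 28,027.05; Haddad 219,229.35; Kowalski 9,774.56; Halvorsen 133,552.36; Chaudhri 166,466.69.
Held at cap: Halvorsen ($100,200); remaining pool $456,850 reallocated over remaining billable hours 4,246.
Redistributed shares: Andrade 30,234.30 → $30,250; Haddad 236,494.65 → $236,500; Kowalski 10,544.35 → $10,550; Chaudhri 179,576.70 → $179,600.
Rounding difference −$50 applied to Haddad → $236,450.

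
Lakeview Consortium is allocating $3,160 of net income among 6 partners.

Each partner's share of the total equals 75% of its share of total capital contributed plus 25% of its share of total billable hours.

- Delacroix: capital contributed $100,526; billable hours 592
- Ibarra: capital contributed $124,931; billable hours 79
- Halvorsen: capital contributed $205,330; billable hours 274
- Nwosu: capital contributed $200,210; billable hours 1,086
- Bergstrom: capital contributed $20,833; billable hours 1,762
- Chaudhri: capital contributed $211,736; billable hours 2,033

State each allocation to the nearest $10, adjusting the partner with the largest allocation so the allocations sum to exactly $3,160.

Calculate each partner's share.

Delacroix: $360; Ibarra: $350; Halvorsen: $600; Nwosu: $700; Bergstrom: $300; Chaudhri: $850

Capital contributed total 863,566; billable hours total 5,826.
Combined weights (75% capital contributed + 25% billable hours): Delacroix 0.1127; Ibarra 0.1119; Halvorsen 0.1901; Nwosu 0.2205; Bergstrom 0.0937; Chaudhri 0.2711.
Pro-rata amounts: Delacroix 356.16; Ibarra 353.58; Halvorsen 600.67; Nwosu 696.72; Bergstrom 296.10; Chaudhri 856.77.
At nearest $10: Delacroix $360; Ibarra $350; Halvorsen $600; Nwosu $700; Bergstrom $300; Chaudhri $860. Sum = $3,170.
Difference $3,160 − $3,170 = −$10 applied to largest allocation (Chaudhri): Chaudhri becomes $850.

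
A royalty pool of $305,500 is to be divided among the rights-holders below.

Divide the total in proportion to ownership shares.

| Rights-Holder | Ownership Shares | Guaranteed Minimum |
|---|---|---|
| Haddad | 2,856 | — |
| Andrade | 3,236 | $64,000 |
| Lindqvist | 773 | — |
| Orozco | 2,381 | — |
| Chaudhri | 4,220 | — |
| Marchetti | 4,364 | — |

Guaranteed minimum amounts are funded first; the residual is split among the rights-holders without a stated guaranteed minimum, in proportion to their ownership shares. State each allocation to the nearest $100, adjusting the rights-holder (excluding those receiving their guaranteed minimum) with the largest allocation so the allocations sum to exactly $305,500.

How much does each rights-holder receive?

Haddad: $47,300 | Andrade: $64,000 | Lindqvist: $12,800 | Orozco: $39,400 | Chaudhri: $69,800 | Marchetti: $72,200

Guaranteed amounts: Andrade $64,000. Residual $241,500.
Residual split over remaining ownership shares 14,594: Haddad 47,260.79 → $47,300; Lindqvist 12,791.52 → $12,800; Orozco 39,400.54 → $39,400; Chaudhri 69,832.12 → $69,800; Marchetti 72,215.02 → $72,200.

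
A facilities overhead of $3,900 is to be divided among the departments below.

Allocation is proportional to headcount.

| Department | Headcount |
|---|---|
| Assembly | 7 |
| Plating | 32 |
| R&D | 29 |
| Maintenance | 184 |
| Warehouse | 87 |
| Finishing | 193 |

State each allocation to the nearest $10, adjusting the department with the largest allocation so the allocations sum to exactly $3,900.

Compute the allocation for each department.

Assembly: $50; Plating: $230; R&D: $210; Maintenance: $1,350; Warehouse: $640; Finishing: $1,420

Sum of headcount: 532.
Unrounded shares: Assembly 7/532 × $3,900 = 51.32; Plating 32/532 × $3,900 = 234.59; R&D 29/532 × $3,900 = 212.59; Maintenance 184/532 × $3,900 = 1,348.87; Warehouse 87/532 × $3,900 = 637.78; Finishing 193/532 × $3,900 = 1,414.85.
At nearest $10: Assembly $50; Plating $230; R&D $210; Maintenance $1,350; Warehouse $640; Finishing $1,410. Sum = $3,890.
Difference $3,900 − $3,890 = +$10 applied to largest allocation (Finishing): Finishing becomes $1,420.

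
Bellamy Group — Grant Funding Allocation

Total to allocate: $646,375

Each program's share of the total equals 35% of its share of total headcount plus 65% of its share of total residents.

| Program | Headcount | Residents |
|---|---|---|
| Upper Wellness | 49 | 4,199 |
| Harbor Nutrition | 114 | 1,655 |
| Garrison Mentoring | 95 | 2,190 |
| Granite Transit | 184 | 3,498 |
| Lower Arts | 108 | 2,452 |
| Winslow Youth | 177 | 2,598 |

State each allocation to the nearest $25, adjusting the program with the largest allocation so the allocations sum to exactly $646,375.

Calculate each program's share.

Upper Wellness: $121,575 | Harbor Nutrition: $77,375 | Garrison Mentoring: $85,025 | Granite Transit: $145,825 | Lower Arts: $95,700 | Winslow Youth: $120,875

Headcount total 727; residents total 16,592.
Combined weights (35% headcount + 65% residents): Upper Wellness 0.1881; Harbor Nutrition 0.1197; Garrison Mentoring 0.1315; Granite Transit 0.2256; Lower Arts 0.1481; Winslow Youth 0.1870.
Proportional shares: Upper Wellness 121,575.41; Harbor Nutrition 77,383.07; Garrison Mentoring 85,017.87; Granite Transit 145,834.57; Lower Arts 95,697.65; Winslow Youth 120,866.42.
After rounding ($25): Upper Wellness $121,575; Harbor Nutrition $77,375; Garrison Mentoring $85,025; Granite Transit $145,825; Lower Arts $95,700; Winslow Youth $120,875. Sum = $646,375.
Sum already equals the total — no adjustment.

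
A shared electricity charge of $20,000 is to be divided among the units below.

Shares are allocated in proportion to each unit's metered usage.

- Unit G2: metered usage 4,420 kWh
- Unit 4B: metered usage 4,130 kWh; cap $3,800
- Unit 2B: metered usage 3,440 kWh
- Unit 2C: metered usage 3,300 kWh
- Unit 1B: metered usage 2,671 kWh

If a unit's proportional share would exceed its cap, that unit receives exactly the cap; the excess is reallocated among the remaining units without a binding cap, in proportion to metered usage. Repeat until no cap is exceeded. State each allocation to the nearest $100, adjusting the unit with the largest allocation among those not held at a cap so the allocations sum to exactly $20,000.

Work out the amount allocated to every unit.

Unit G2: $5,200 | Unit 4B: $3,800 | Unit 2B: $4,000 | Unit 2C: $3,900 | Unit 1B: $3,100

Metered usage total: 17,961.
Pro-rata shares before constraints: Unit G2 4,921.77; Unit 4B 4,598.85; Unit 2B 3,830.52; Unit 2C 3,674.63; Unit 1B 2,974.22.
Held at cap: Unit 4B ($3,800); balance $16,200 reallocated over remaining metered usage 13,831.
Shares after redistribution: Unit G2 5,177.07 → $5,200; Unit 2B 4,029.21 → $4,000; Unit 2C 3,865.23 → $3,900; Unit 1B 3,128.49 → $3,100.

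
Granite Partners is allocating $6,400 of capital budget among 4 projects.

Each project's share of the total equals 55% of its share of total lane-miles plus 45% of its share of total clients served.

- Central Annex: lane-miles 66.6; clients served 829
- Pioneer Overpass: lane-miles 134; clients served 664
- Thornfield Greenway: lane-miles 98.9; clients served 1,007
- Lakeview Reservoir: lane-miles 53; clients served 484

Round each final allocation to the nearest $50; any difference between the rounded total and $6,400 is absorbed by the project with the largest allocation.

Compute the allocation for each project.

Totals — lane-miles 352.5, clients served 2,984.
Blended shares (55% lane-miles + 45% clients served): Central Annex 0.2289; Pioneer Overpass 0.3092; Thornfield Greenway 0.3062; Lakeview Reservoir 0.1557.
Raw shares: Central Annex 1,465.16; Pioneer Overpass 1,978.96; Thornfield Greenway 1,959.50; Lakeview Reservoir 996.38.
At nearest $50: Central Annex $1,450; Pioneer Overpass $2,000; Thornfield Greenway $1,950; Lakeview Reservoir $1,000. Sum = $6,400.
Rounded total matches; no reconciliation needed.

Central Annex: $1,450; Pioneer Overpass: $2,000; Thornfield Greenway: $1,950; Lakeview Reservoir: $1,000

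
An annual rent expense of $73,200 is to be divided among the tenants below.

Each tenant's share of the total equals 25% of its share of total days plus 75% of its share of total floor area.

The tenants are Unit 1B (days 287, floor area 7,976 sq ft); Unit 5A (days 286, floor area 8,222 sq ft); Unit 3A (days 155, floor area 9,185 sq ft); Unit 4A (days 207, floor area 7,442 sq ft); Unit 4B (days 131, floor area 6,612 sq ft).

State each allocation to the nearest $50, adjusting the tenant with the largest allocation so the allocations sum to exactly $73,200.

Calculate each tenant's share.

Unit 1B: $16,050 · Unit 5A: $16,350 · Unit 3A: $15,450 · Unit 4A: $13,900 · Unit 4B: $11,450

Days total 1,066; floor area total 39,437.
Blended shares (25% days + 75% floor area): Unit 1B 0.2190; Unit 5A 0.2234; Unit 3A 0.2110; Unit 4A 0.1901; Unit 4B 0.1565.
Proportional shares: Unit 1B 16,030.26; Unit 5A 16,355.55; Unit 3A 15,447.26; Unit 4A 13,913.53; Unit 4B 11,453.40.
After rounding ($50): Unit 1B $16,050; Unit 5A $16,350; Unit 3A $15,450; Unit 4A $13,900; Unit 4B $11,450. Sum = $73,200.
Sum already equals the total — no adjustment.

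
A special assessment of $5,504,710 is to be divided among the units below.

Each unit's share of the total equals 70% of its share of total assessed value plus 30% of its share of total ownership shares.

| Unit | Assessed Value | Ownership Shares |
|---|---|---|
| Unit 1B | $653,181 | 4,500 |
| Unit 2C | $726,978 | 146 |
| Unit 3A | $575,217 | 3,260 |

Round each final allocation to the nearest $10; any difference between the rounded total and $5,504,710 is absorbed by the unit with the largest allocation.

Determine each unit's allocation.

Unit 1B: $2,227,140 | Unit 2C: $1,463,090 | Unit 3A: $1,814,480

Assessed value total 1,955,376; ownership shares total 7,906.
Combined weights (70% assessed value + 30% ownership shares): Unit 1B 0.4046; Unit 2C 0.2658; Unit 3A 0.3296.
Proportional shares: Unit 1B 2,227,133.91; Unit 2C 1,463,091.76; Unit 3A 1,814,484.33.
After rounding ($10): Unit 1B $2,227,130; Unit 2C $1,463,090; Unit 3A $1,814,480. Sum = $5,504,700.
Difference $5,504,710 − $5,504,700 = +$10 applied to largest allocation (Unit 1B): Unit 1B becomes $2,227,140.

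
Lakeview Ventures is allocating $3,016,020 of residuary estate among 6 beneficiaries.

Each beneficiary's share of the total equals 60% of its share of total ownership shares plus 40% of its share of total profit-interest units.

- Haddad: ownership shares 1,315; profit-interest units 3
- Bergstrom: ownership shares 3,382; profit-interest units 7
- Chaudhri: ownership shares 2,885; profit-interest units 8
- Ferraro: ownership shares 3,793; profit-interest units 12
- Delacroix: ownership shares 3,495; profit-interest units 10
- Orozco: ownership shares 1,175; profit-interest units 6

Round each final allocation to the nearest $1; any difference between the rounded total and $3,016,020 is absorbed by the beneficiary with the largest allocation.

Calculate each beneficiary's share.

Totals — ownership shares 16,045, profit-interest units 46.
Composite weights (60% ownership shares + 40% profit-interest units): Haddad 0.0753; Bergstrom 0.1873; Chaudhri 0.1774; Ferraro 0.2462; Delacroix 0.2177; Orozco 0.0961.
Unrounded shares: Haddad 226,989.15; Bergstrom 565,017.78; Chaudhri 535,190.62; Ferraro 742,503.12; Delacroix 656,441.10; Orozco 289,878.23.
Rounded to nearest $1: Haddad $226,989; Bergstrom $565,018; Chaudhri $535,191; Ferraro $742,503; Delacroix $656,441; Orozco $289,878. Sum = $3,016,020.
Rounded total matches; no reconciliation needed.

Haddad: $226,989; Bergstrom: $565,018; Chaudhri: $535,191; Ferraro: $742,503; Delacroix: $656,441; Orozco: $289,878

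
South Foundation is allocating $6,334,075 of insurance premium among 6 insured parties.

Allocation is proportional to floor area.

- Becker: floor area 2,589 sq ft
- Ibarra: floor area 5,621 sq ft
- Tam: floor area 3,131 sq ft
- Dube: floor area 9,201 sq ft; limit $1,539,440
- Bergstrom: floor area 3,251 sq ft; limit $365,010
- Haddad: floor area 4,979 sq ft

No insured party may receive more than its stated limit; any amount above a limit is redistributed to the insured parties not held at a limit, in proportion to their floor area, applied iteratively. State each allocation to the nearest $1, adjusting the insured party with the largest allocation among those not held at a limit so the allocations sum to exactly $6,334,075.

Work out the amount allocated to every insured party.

Becker: $702,714; Ibarra: $1,525,669; Tam: $849,826; Dube: $1,539,440; Bergstrom: $365,010; Haddad: $1,351,416

Total floor area = 28,772.
Pro-rata shares before constraints: Becker 569,961.08; Ibarra 1,237,447.36; Tam 689,280.86; Dube 2,025,574.31; Bergstrom 715,698.52; Haddad 1,096,112.87.
Held at cap: Dube ($1,539,440), Bergstrom ($365,010); remaining pool $4,429,625 reallocated over remaining floor area 16,320.
Redistributed shares: Becker 702,714.41 → $702,714; Ibarra 1,525,669.25 → $1,525,669; Tam 849,825.73 → $849,826; Haddad 1,351,415.62 → $1,351,416.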